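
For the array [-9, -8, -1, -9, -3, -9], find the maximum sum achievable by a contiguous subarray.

Using Kadane's algorithm on [-9, -8, -1, -9, -3, -9]:

Scanning through the array:
Position 1 (value -8): max_ending_here = -8, max_so_far = -8
Position 2 (value -1): max_ending_here = -1, max_so_far = -1
Position 3 (value -9): max_ending_here = -9, max_so_far = -1
Position 4 (value -3): max_ending_here = -3, max_so_far = -1
Position 5 (value -9): max_ending_here = -9, max_so_far = -1

Maximum subarray: [-1]
Maximum sum: -1

The maximum subarray is [-1] with sum -1. This subarray runs from index 2 to index 2.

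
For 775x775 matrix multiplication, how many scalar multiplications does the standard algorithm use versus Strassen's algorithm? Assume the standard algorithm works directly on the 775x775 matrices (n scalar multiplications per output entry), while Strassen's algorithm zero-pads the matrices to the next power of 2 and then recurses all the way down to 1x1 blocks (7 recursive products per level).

Matrix multiplication for 775x775 matrices:

Strassen's algorithm requires power-of-2 dimensions. Pad 775x775 to 1024x1024 (next power of 2).

Standard algorithm: 775^3 = 465484375 multiplications
Strassen's algorithm: 7^(log2(1024)) = 7^10 = 282475249 multiplications
Savings: 465484375 - 282475249 = 183009126 multiplications

Standard: 465484375 multiplications (775^3). Strassen: 282475249 multiplications (7^10, after padding to 1024x1024). Strassen reduces 8 recursive multiplications to 7 at each level.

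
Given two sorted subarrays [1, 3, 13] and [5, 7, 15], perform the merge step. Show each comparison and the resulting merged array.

Merging process:

Compare 1 vs 5: take 1 from left. Merged: [1]
Compare 3 vs 5: take 3 from left. Merged: [1, 3]
Compare 13 vs 5: take 5 from right. Merged: [1, 3, 5]
Compare 13 vs 7: take 7 from right. Merged: [1, 3, 5, 7]
Compare 13 vs 15: take 13 from left. Merged: [1, 3, 5, 7, 13]
Append remaining from right: [15]. Merged: [1, 3, 5, 7, 13, 15]

Final merged array: [1, 3, 5, 7, 13, 15]
Total comparisons: 5

The merged array is [1, 3, 5, 7, 13, 15], requiring 5 comparisons. The merge step runs in O(n) time where n is the total number of elements.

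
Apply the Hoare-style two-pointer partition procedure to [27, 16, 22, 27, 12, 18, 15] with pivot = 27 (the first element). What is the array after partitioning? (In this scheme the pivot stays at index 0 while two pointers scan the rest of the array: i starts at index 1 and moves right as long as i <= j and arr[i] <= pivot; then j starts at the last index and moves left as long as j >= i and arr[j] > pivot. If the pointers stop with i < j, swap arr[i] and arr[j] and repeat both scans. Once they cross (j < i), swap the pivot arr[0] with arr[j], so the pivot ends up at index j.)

Hoare-style two-pointer partition with pivot = 27:

Initial array: [27, 16, 22, 27, 12, 18, 15]

Pointers start at i = 1, j = 6.
i ends at 7, j ends at 6: the pointers have crossed (j < i), so scanning stops.

Swap pivot arr[0] with arr[6] to place pivot at position 6: [15, 16, 22, 27, 12, 18, 27]
Pivot position: 6

After partitioning with pivot 27, the array becomes [15, 16, 22, 27, 12, 18, 27]. The pivot is placed at index 6. All elements to the left of the pivot are <= 27, and all elements to the right are > 27.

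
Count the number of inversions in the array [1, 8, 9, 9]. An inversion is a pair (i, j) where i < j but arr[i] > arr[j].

Finding inversions in [1, 8, 9, 9]:


Total inversions: 0

The array has 0 inversions. It is already sorted.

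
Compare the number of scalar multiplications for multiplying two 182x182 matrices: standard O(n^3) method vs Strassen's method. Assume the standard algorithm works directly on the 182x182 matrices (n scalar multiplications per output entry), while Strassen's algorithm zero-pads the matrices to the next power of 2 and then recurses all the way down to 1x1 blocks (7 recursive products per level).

Matrix multiplication for 182x182 matrices:

Strassen's algorithm requires power-of-2 dimensions. Pad 182x182 to 256x256 (next power of 2).

Standard algorithm: 182^3 = 6028568 multiplications
Strassen's algorithm: 7^(log2(256)) = 7^8 = 5764801 multiplications
Savings: 6028568 - 5764801 = 263767 multiplications

Standard: 6028568 multiplications (182^3). Strassen: 5764801 multiplications (7^8, after padding to 256x256). Strassen reduces 8 recursive multiplications to 7 at each level.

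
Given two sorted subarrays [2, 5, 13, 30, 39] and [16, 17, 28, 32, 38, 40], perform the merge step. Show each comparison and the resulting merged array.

Merging process:

Compare 2 vs 16: take 2 from left. Merged: [2]
Compare 5 vs 16: take 5 from left. Merged: [2, 5]
Compare 13 vs 16: take 13 from left. Merged: [2, 5, 13]
Compare 30 vs 16: take 16 from right. Merged: [2, 5, 13, 16]
Compare 30 vs 17: take 17 from right. Merged: [2, 5, 13, 16, 17]
Compare 30 vs 28: take 28 from right. Merged: [2, 5, 13, 16, 17, 28]
Compare 30 vs 32: take 30 from left. Merged: [2, 5, 13, 16, 17, 28, 30]
Compare 39 vs 32: take 32 from right. Merged: [2, 5, 13, 16, 17, 28, 30, 32]
Compare 39 vs 38: take 38 from right. Merged: [2, 5, 13, 16, 17, 28, 30, 32, 38]
Compare 39 vs 40: take 39 from left. Merged: [2, 5, 13, 16, 17, 28, 30, 32, 38, 39]
Append remaining from right: [40]. Merged: [2, 5, 13, 16, 17, 28, 30, 32, 38, 39, 40]

Final merged array: [2, 5, 13, 16, 17, 28, 30, 32, 38, 39, 40]
Total comparisons: 10

The merged array is [2, 5, 13, 16, 17, 28, 30, 32, 38, 39, 40], requiring 10 comparisons. The merge step runs in O(n) time where n is the total number of elements.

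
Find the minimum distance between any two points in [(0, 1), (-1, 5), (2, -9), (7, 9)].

Computing all pairwise distances among 4 points:

d((0, 1), (-1, 5)) = 4.1231 <-- minimum
d((0, 1), (2, -9)) = 10.198
d((0, 1), (7, 9)) = 10.6301
d((-1, 5), (2, -9)) = 14.3178
d((-1, 5), (7, 9)) = 8.9443
d((2, -9), (7, 9)) = 18.6815

Closest pair: (0, 1) and (-1, 5) with distance 4.1231

The closest pair is (0, 1) and (-1, 5) with Euclidean distance 4.1231. For 4 points, brute-force pairwise comparison is shown above. For large n, the divide-and-conquer algorithm (sort by x, recurse on halves, check the dividing strip) achieves O(n log n).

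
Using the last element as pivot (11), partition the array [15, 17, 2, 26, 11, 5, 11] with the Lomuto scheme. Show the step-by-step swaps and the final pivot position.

Lomuto partition with pivot = 11:

Initial array: [15, 17, 2, 26, 11, 5, 11]

arr[0]=15 > 11: no swap
arr[1]=17 > 11: no swap
arr[2]=2 <= 11: swap with position 0, array becomes [2, 17, 15, 26, 11, 5, 11]
arr[3]=26 > 11: no swap
arr[4]=11 <= 11: swap with position 1, array becomes [2, 11, 15, 26, 17, 5, 11]
arr[5]=5 <= 11: swap with position 2, array becomes [2, 11, 5, 26, 17, 15, 11]

Place pivot at position 3: [2, 11, 5, 11, 17, 15, 26]
Pivot position: 3

After partitioning with pivot 11, the array becomes [2, 11, 5, 11, 17, 15, 26]. The pivot is placed at index 3. All elements to the left of the pivot are <= 11, and all elements to the right are > 11.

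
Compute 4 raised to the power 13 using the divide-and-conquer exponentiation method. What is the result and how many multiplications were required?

Computing 4^13 by squaring (build up from 4^1; each line after the first costs one multiplication):

4^1 = 4
4^2 = (4^1)^2 = 4^2 = 16
4^3 = 4 * 4^2 = 4 * 16 = 64
4^6 = (4^3)^2 = 64^2 = 4096
4^12 = (4^6)^2 = 4096^2 = 16777216
4^13 = 4 * 4^12 = 4 * 16777216 = 67108864

Result: 67108864
Multiplications needed: 5 (5 lines after 4^1)

4^13 = 67108864. Using exponentiation by squaring, this requires 5 multiplications. The key idea: if the exponent is even, square the half-power; if odd, multiply by the base once.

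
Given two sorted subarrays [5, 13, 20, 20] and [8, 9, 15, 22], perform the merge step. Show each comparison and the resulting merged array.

Merging process:

Compare 5 vs 8: take 5 from left. Merged: [5]
Compare 13 vs 8: take 8 from right. Merged: [5, 8]
Compare 13 vs 9: take 9 from right. Merged: [5, 8, 9]
Compare 13 vs 15: take 13 from left. Merged: [5, 8, 9, 13]
Compare 20 vs 15: take 15 from right. Merged: [5, 8, 9, 13, 15]
Compare 20 vs 22: take 20 from left. Merged: [5, 8, 9, 13, 15, 20]
Compare 20 vs 22: take 20 from left. Merged: [5, 8, 9, 13, 15, 20, 20]
Append remaining from right: [22]. Merged: [5, 8, 9, 13, 15, 20, 20, 22]

Final merged array: [5, 8, 9, 13, 15, 20, 20, 22]
Total comparisons: 7

The merged array is [5, 8, 9, 13, 15, 20, 20, 22], requiring 7 comparisons. The merge step runs in O(n) time where n is the total number of elements.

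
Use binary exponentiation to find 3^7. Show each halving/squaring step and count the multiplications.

Computing 3^7 by squaring (build up from 3^1; each line after the first costs one multiplication):

3^1 = 3
3^2 = (3^1)^2 = 3^2 = 9
3^3 = 3 * 3^2 = 3 * 9 = 27
3^6 = (3^3)^2 = 27^2 = 729
3^7 = 3 * 3^6 = 3 * 729 = 2187

Result: 2187
Multiplications needed: 4 (4 lines after 3^1)

3^7 = 2187. Using exponentiation by squaring, this requires 4 multiplications. The key idea: if the exponent is even, square the half-power; if odd, multiply by the base once.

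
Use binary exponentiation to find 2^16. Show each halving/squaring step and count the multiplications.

Computing 2^16 by squaring (build up from 2^1; each line after the first costs one multiplication):

2^1 = 2
2^2 = (2^1)^2 = 2^2 = 4
2^4 = (2^2)^2 = 4^2 = 16
2^8 = (2^4)^2 = 16^2 = 256
2^16 = (2^8)^2 = 256^2 = 65536

Result: 65536
Multiplications needed: 4 (4 lines after 2^1)

2^16 = 65536. Using exponentiation by squaring, this requires 4 multiplications. The key idea: if the exponent is even, square the half-power; if odd, multiply by the base once.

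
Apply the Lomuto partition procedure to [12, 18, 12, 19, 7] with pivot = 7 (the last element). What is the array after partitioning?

Lomuto partition with pivot = 7:

Initial array: [12, 18, 12, 19, 7]

arr[0]=12 > 7: no swap
arr[1]=18 > 7: no swap
arr[2]=12 > 7: no swap
arr[3]=19 > 7: no swap

Place pivot at position 0: [7, 18, 12, 19, 12]
Pivot position: 0

After partitioning with pivot 7, the array becomes [7, 18, 12, 19, 12]. The pivot is placed at index 0. All elements to the left of the pivot are <= 7, and all elements to the right are > 7.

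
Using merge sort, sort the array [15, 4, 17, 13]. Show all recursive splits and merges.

Merge sort trace:

Split: [15, 4, 17, 13] -> [15, 4] and [17, 13]
  Split: [15, 4] -> [15] and [4]
  Merge: [15] + [4] -> [4, 15]
  Split: [17, 13] -> [17] and [13]
  Merge: [17] + [13] -> [13, 17]
Merge: [4, 15] + [13, 17] -> [4, 13, 15, 17]

Final sorted array: [4, 13, 15, 17]

The merge sort proceeds by recursively splitting the array and merging sorted halves.
After all merges, the sorted array is [4, 13, 15, 17].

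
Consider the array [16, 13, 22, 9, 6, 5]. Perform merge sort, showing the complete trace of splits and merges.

Merge sort trace:

Split: [16, 13, 22, 9, 6, 5] -> [16, 13, 22] and [9, 6, 5]
  Split: [16, 13, 22] -> [16] and [13, 22]
    Split: [13, 22] -> [13] and [22]
    Merge: [13] + [22] -> [13, 22]
  Merge: [16] + [13, 22] -> [13, 16, 22]
  Split: [9, 6, 5] -> [9] and [6, 5]
    Split: [6, 5] -> [6] and [5]
    Merge: [6] + [5] -> [5, 6]
  Merge: [9] + [5, 6] -> [5, 6, 9]
Merge: [13, 16, 22] + [5, 6, 9] -> [5, 6, 9, 13, 16, 22]

Final sorted array: [5, 6, 9, 13, 16, 22]

The merge sort proceeds by recursively splitting the array and merging sorted halves.
After all merges, the sorted array is [5, 6, 9, 13, 16, 22].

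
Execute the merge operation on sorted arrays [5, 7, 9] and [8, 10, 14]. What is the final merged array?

Merging process:

Compare 5 vs 8: take 5 from left. Merged: [5]
Compare 7 vs 8: take 7 from left. Merged: [5, 7]
Compare 9 vs 8: take 8 from right. Merged: [5, 7, 8]
Compare 9 vs 10: take 9 from left. Merged: [5, 7, 8, 9]
Append remaining from right: [10, 14]. Merged: [5, 7, 8, 9, 10, 14]

Final merged array: [5, 7, 8, 9, 10, 14]
Total comparisons: 4

The merged array is [5, 7, 8, 9, 10, 14], requiring 4 comparisons. The merge step runs in O(n) time where n is the total number of elements.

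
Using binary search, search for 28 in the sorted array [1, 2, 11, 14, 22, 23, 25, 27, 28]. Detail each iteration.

Binary search for 28 in [1, 2, 11, 14, 22, 23, 25, 27, 28]:

lo=0, hi=8, mid=4, arr[mid]=22 -> 22 < 28, search right half
lo=5, hi=8, mid=6, arr[mid]=25 -> 25 < 28, search right half
lo=7, hi=8, mid=7, arr[mid]=27 -> 27 < 28, search right half
lo=8, hi=8, mid=8, arr[mid]=28 -> Found target at index 8!

Binary search finds 28 at index 8 after 4 comparisons. The search repeatedly halves the search space by comparing with the middle element.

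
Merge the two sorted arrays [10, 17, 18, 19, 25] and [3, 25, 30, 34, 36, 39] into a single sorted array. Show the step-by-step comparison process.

Merging process:

Compare 10 vs 3: take 3 from right. Merged: [3]
Compare 10 vs 25: take 10 from left. Merged: [3, 10]
Compare 17 vs 25: take 17 from left. Merged: [3, 10, 17]
Compare 18 vs 25: take 18 from left. Merged: [3, 10, 17, 18]
Compare 19 vs 25: take 19 from left. Merged: [3, 10, 17, 18, 19]
Compare 25 vs 25: take 25 from left. Merged: [3, 10, 17, 18, 19, 25]
Append remaining from right: [25, 30, 34, 36, 39]. Merged: [3, 10, 17, 18, 19, 25, 25, 30, 34, 36, 39]

Final merged array: [3, 10, 17, 18, 19, 25, 25, 30, 34, 36, 39]
Total comparisons: 6

The merged array is [3, 10, 17, 18, 19, 25, 25, 30, 34, 36, 39], requiring 6 comparisons. The merge step runs in O(n) time where n is the total number of elements.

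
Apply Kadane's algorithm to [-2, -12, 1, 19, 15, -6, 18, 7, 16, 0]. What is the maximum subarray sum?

Using Kadane's algorithm on [-2, -12, 1, 19, 15, -6, 18, 7, 16, 0]:

Scanning through the array:
Position 1 (value -12): max_ending_here = -12, max_so_far = -2
Position 2 (value 1): max_ending_here = 1, max_so_far = 1
Position 3 (value 19): max_ending_here = 20, max_so_far = 20
Position 4 (value 15): max_ending_here = 35, max_so_far = 35
Position 5 (value -6): max_ending_here = 29, max_so_far = 35
Position 6 (value 18): max_ending_here = 47, max_so_far = 47
Position 7 (value 7): max_ending_here = 54, max_so_far = 54
Position 8 (value 16): max_ending_here = 70, max_so_far = 70
Position 9 (value 0): max_ending_here = 70, max_so_far = 70

Maximum subarray: [1, 19, 15, -6, 18, 7, 16]
Maximum sum: 70

The maximum subarray is [1, 19, 15, -6, 18, 7, 16] with sum 70. This subarray runs from index 2 to index 8.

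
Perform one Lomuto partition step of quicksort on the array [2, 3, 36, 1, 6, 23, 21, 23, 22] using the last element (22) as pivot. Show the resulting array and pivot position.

Lomuto partition with pivot = 22:

Initial array: [2, 3, 36, 1, 6, 23, 21, 23, 22]

arr[0]=2 <= 22: swap with position 0, array becomes [2, 3, 36, 1, 6, 23, 21, 23, 22]
arr[1]=3 <= 22: swap with position 1, array becomes [2, 3, 36, 1, 6, 23, 21, 23, 22]
arr[2]=36 > 22: no swap
arr[3]=1 <= 22: swap with position 2, array becomes [2, 3, 1, 36, 6, 23, 21, 23, 22]
arr[4]=6 <= 22: swap with position 3, array becomes [2, 3, 1, 6, 36, 23, 21, 23, 22]
arr[5]=23 > 22: no swap
arr[6]=21 <= 22: swap with position 4, array becomes [2, 3, 1, 6, 21, 23, 36, 23, 22]
arr[7]=23 > 22: no swap

Place pivot at position 5: [2, 3, 1, 6, 21, 22, 36, 23, 23]
Pivot position: 5

After partitioning with pivot 22, the array becomes [2, 3, 1, 6, 21, 22, 36, 23, 23]. The pivot is placed at index 5. All elements to the left of the pivot are <= 22, and all elements to the right are > 22.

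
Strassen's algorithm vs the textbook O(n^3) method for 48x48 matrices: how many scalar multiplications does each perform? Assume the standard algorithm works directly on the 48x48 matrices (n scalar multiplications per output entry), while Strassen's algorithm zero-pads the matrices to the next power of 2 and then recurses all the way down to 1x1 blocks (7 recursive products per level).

Matrix multiplication for 48x48 matrices:

Strassen's algorithm requires power-of-2 dimensions. Pad 48x48 to 64x64 (next power of 2).

Standard algorithm: 48^3 = 110592 multiplications
Strassen's algorithm: 7^(log2(64)) = 7^6 = 117649 multiplications
Difference: 110592 - 117649 = -7057 (Strassen uses MORE here due to padding overhead — for small or just-over-power-of-2 n, padding can outweigh the per-level savings)

Standard: 110592 multiplications (48^3). Strassen: 117649 multiplications (7^6, after padding to 64x64). Strassen reduces 8 recursive multiplications to 7 at each level.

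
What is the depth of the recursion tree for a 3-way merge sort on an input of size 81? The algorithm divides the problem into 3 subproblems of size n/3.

For divide and conquer with division factor 3:

Problem sizes at each level:
Level 0: 81
Level 1: 27
Level 2: 9
Level 3: 3
Level 4: 1

The root is level 0 and the size-1 base case is level 4 (the tree spans levels 0 through 4, i.e. 5 levels counting the root), so the depth is the number of divisions: log_3(81) = 4

The recursion tree depth is log_3(81) = 4. At each level, the problem size is divided by 3, so it takes 4 divisions to reduce to a base case of size 1. The algorithm makes 3 recursive calls at each level.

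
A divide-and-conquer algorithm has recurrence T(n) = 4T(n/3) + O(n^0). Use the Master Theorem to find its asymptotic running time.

Master Theorem for T(n) = 4T(n/3) + O(n^0):

a = 4, b = 3, c = 0
log_b(a) = log_3(4) = 1.2619

Case 1: c = 0 < log_3(4) = 1.2619
T(n) = O(n^(log_3 4))

For T(n) = 4T(n/3) + O(n^0): log_3(4) = 1.2619. This is Case 1 of the Master Theorem (c < log_b(a), work dominated by leaves), giving O(n^(log_3 4)).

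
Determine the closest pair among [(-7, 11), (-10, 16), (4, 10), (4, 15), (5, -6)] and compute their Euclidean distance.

Computing all pairwise distances among 5 points:

d((-7, 11), (-10, 16)) = 5.831
d((-7, 11), (4, 10)) = 11.0454
d((-7, 11), (4, 15)) = 11.7047
d((-7, 11), (5, -6)) = 20.8087
d((-10, 16), (4, 10)) = 15.2315
d((-10, 16), (4, 15)) = 14.0357
d((-10, 16), (5, -6)) = 26.6271
d((4, 10), (4, 15)) = 5.0 <-- minimum
d((4, 10), (5, -6)) = 16.0312
d((4, 15), (5, -6)) = 21.0238

Closest pair: (4, 10) and (4, 15) with distance 5.0

The closest pair is (4, 10) and (4, 15) with Euclidean distance 5.0. For 5 points, brute-force pairwise comparison is shown above. For large n, the divide-and-conquer algorithm (sort by x, recurse on halves, check the dividing strip) achieves O(n log n).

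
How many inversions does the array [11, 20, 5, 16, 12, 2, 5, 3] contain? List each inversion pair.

Finding inversions in [11, 20, 5, 16, 12, 2, 5, 3]:

(0, 2): arr[0]=11 > arr[2]=5
(0, 5): arr[0]=11 > arr[5]=2
(0, 6): arr[0]=11 > arr[6]=5
(0, 7): arr[0]=11 > arr[7]=3
(1, 2): arr[1]=20 > arr[2]=5
(1, 3): arr[1]=20 > arr[3]=16
(1, 4): arr[1]=20 > arr[4]=12
(1, 5): arr[1]=20 > arr[5]=2
(1, 6): arr[1]=20 > arr[6]=5
(1, 7): arr[1]=20 > arr[7]=3
(2, 5): arr[2]=5 > arr[5]=2
(2, 7): arr[2]=5 > arr[7]=3
(3, 4): arr[3]=16 > arr[4]=12
(3, 5): arr[3]=16 > arr[5]=2
(3, 6): arr[3]=16 > arr[6]=5
(3, 7): arr[3]=16 > arr[7]=3
(4, 5): arr[4]=12 > arr[5]=2
(4, 6): arr[4]=12 > arr[6]=5
(4, 7): arr[4]=12 > arr[7]=3
(6, 7): arr[6]=5 > arr[7]=3

Total inversions: 20

The array has 20 inversion(s): (0,2), (0,5), (0,6), (0,7), (1,2), (1,3), (1,4), (1,5), (1,6), (1,7), (2,5), (2,7), (3,4), (3,5), (3,6), (3,7), (4,5), (4,6), (4,7), (6,7). Each pair (i,j) satisfies i < j and arr[i] > arr[j].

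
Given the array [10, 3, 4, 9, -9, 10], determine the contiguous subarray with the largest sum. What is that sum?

Using Kadane's algorithm on [10, 3, 4, 9, -9, 10]:

Scanning through the array:
Position 1 (value 3): max_ending_here = 13, max_so_far = 13
Position 2 (value 4): max_ending_here = 17, max_so_far = 17
Position 3 (value 9): max_ending_here = 26, max_so_far = 26
Position 4 (value -9): max_ending_here = 17, max_so_far = 26
Position 5 (value 10): max_ending_here = 27, max_so_far = 27

Maximum subarray: [10, 3, 4, 9, -9, 10]
Maximum sum: 27

The maximum subarray is [10, 3, 4, 9, -9, 10] with sum 27. This subarray runs from index 0 to index 5.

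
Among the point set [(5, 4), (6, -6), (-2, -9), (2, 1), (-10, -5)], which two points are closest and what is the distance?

Computing all pairwise distances among 5 points:

d((5, 4), (6, -6)) = 10.0499
d((5, 4), (-2, -9)) = 14.7648
d((5, 4), (2, 1)) = 4.2426 <-- minimum
d((5, 4), (-10, -5)) = 17.4929
d((6, -6), (-2, -9)) = 8.544
d((6, -6), (2, 1)) = 8.0623
d((6, -6), (-10, -5)) = 16.0312
d((-2, -9), (2, 1)) = 10.7703
d((-2, -9), (-10, -5)) = 8.9443
d((2, 1), (-10, -5)) = 13.4164

Closest pair: (5, 4) and (2, 1) with distance 4.2426

The closest pair is (5, 4) and (2, 1) with Euclidean distance 4.2426. For 5 points, brute-force pairwise comparison is shown above. For large n, the divide-and-conquer algorithm (sort by x, recurse on halves, check the dividing strip) achieves O(n log n).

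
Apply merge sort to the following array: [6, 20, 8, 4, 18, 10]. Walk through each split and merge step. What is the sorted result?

Merge sort trace:

Split: [6, 20, 8, 4, 18, 10] -> [6, 20, 8] and [4, 18, 10]
  Split: [6, 20, 8] -> [6] and [20, 8]
    Split: [20, 8] -> [20] and [8]
    Merge: [20] + [8] -> [8, 20]
  Merge: [6] + [8, 20] -> [6, 8, 20]
  Split: [4, 18, 10] -> [4] and [18, 10]
    Split: [18, 10] -> [18] and [10]
    Merge: [18] + [10] -> [10, 18]
  Merge: [4] + [10, 18] -> [4, 10, 18]
Merge: [6, 8, 20] + [4, 10, 18] -> [4, 6, 8, 10, 18, 20]

Final sorted array: [4, 6, 8, 10, 18, 20]

The merge sort proceeds by recursively splitting the array and merging sorted halves.
After all merges, the sorted array is [4, 6, 8, 10, 18, 20].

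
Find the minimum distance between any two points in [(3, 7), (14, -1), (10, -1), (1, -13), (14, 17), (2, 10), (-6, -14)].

Computing all pairwise distances among 7 points:

d((3, 7), (14, -1)) = 13.6015
d((3, 7), (10, -1)) = 10.6301
d((3, 7), (1, -13)) = 20.0998
d((3, 7), (14, 17)) = 14.8661
d((3, 7), (2, 10)) = 3.1623 <-- minimum
d((3, 7), (-6, -14)) = 22.8473
d((14, -1), (10, -1)) = 4.0
d((14, -1), (1, -13)) = 17.6918
d((14, -1), (14, 17)) = 18.0
d((14, -1), (2, 10)) = 16.2788
d((14, -1), (-6, -14)) = 23.8537
d((10, -1), (1, -13)) = 15.0
d((10, -1), (14, 17)) = 18.4391
d((10, -1), (2, 10)) = 13.6015
d((10, -1), (-6, -14)) = 20.6155
d((1, -13), (14, 17)) = 32.6956
d((1, -13), (2, 10)) = 23.0217
d((1, -13), (-6, -14)) = 7.0711
d((14, 17), (2, 10)) = 13.8924
d((14, 17), (-6, -14)) = 36.8917
d((2, 10), (-6, -14)) = 25.2982

Closest pair: (3, 7) and (2, 10) with distance 3.1623

The closest pair is (3, 7) and (2, 10) with Euclidean distance 3.1623. For 7 points, brute-force pairwise comparison is shown above. For large n, the divide-and-conquer algorithm (sort by x, recurse on halves, check the dividing strip) achieves O(n log n).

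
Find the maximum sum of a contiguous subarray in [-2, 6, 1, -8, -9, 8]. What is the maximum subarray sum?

Using Kadane's algorithm on [-2, 6, 1, -8, -9, 8]:

Scanning through the array:
Position 1 (value 6): max_ending_here = 6, max_so_far = 6
Position 2 (value 1): max_ending_here = 7, max_so_far = 7
Position 3 (value -8): max_ending_here = -1, max_so_far = 7
Position 4 (value -9): max_ending_here = -9, max_so_far = 7
Position 5 (value 8): max_ending_here = 8, max_so_far = 8

Maximum subarray: [8]
Maximum sum: 8

The maximum subarray is [8] with sum 8. This subarray runs from index 5 to index 5.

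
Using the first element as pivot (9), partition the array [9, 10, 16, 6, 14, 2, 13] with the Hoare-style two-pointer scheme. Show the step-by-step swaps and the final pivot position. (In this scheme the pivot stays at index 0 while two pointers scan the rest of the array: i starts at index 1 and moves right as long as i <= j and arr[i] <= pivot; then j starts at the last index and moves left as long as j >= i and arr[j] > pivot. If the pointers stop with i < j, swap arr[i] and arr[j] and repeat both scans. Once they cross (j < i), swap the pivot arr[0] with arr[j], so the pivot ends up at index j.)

Hoare-style two-pointer partition with pivot = 9:

Initial array: [9, 10, 16, 6, 14, 2, 13]

Pointers start at i = 1, j = 6.
i stops at index 1 (arr[1]=10 > 9), j stops at index 5 (arr[5]=2 <= 9): swap arr[1] and arr[5], array becomes [9, 2, 16, 6, 14, 10, 13]
i stops at index 2 (arr[2]=16 > 9), j stops at index 3 (arr[3]=6 <= 9): swap arr[2] and arr[3], array becomes [9, 2, 6, 16, 14, 10, 13]
i ends at 3, j ends at 2: the pointers have crossed (j < i), so scanning stops.

Swap pivot arr[0] with arr[2] to place pivot at position 2: [6, 2, 9, 16, 14, 10, 13]
Pivot position: 2

After partitioning with pivot 9, the array becomes [6, 2, 9, 16, 14, 10, 13]. The pivot is placed at index 2. All elements to the left of the pivot are <= 9, and all elements to the right are > 9.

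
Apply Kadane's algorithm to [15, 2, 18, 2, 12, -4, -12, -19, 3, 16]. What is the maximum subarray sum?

Using Kadane's algorithm on [15, 2, 18, 2, 12, -4, -12, -19, 3, 16]:

Scanning through the array:
Position 1 (value 2): max_ending_here = 17, max_so_far = 17
Position 2 (value 18): max_ending_here = 35, max_so_far = 35
Position 3 (value 2): max_ending_here = 37, max_so_far = 37
Position 4 (value 12): max_ending_here = 49, max_so_far = 49
Position 5 (value -4): max_ending_here = 45, max_so_far = 49
Position 6 (value -12): max_ending_here = 33, max_so_far = 49
Position 7 (value -19): max_ending_here = 14, max_so_far = 49
Position 8 (value 3): max_ending_here = 17, max_so_far = 49
Position 9 (value 16): max_ending_here = 33, max_so_far = 49

Maximum subarray: [15, 2, 18, 2, 12]
Maximum sum: 49

The maximum subarray is [15, 2, 18, 2, 12] with sum 49. This subarray runs from index 0 to index 4.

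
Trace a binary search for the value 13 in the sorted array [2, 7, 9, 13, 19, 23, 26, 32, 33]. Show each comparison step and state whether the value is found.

Binary search for 13 in [2, 7, 9, 13, 19, 23, 26, 32, 33]:

lo=0, hi=8, mid=4, arr[mid]=19 -> 19 > 13, search left half
lo=0, hi=3, mid=1, arr[mid]=7 -> 7 < 13, search right half
lo=2, hi=3, mid=2, arr[mid]=9 -> 9 < 13, search right half
lo=3, hi=3, mid=3, arr[mid]=13 -> Found target at index 3!

Binary search finds 13 at index 3 after 4 comparisons. The search repeatedly halves the search space by comparing with the middle element.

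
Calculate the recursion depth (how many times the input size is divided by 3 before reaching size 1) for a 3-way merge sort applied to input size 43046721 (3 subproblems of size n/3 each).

For divide and conquer with division factor 3:

Problem sizes at each level:
Level 0: 43046721
Level 1: 14348907
Level 2: 4782969
Level 3: 1594323
Level 4: 531441
Level 5: 177147
Level 6: 59049
Level 7: 19683
Level 8: 6561
Level 9: 2187
Level 10: 729
Level 11: 243
Level 12: 81
Level 13: 27
Level 14: 9
Level 15: 3
Level 16: 1

The root is level 0 and the size-1 base case is level 16 (the tree spans levels 0 through 16, i.e. 17 levels counting the root), so the depth is the number of divisions: log_3(43046721) = 16

The recursion tree depth is log_3(43046721) = 16. At each level, the problem size is divided by 3, so it takes 16 divisions to reduce to a base case of size 1. The algorithm makes 3 recursive calls at each level.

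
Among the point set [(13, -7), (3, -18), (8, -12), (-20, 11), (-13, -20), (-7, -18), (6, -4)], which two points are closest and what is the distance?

Computing all pairwise distances among 7 points:

d((13, -7), (3, -18)) = 14.8661
d((13, -7), (8, -12)) = 7.0711
d((13, -7), (-20, 11)) = 37.5899
d((13, -7), (-13, -20)) = 29.0689
d((13, -7), (-7, -18)) = 22.8254
d((13, -7), (6, -4)) = 7.6158
d((3, -18), (8, -12)) = 7.8102
d((3, -18), (-20, 11)) = 37.0135
d((3, -18), (-13, -20)) = 16.1245
d((3, -18), (-7, -18)) = 10.0
d((3, -18), (6, -4)) = 14.3178
d((8, -12), (-20, 11)) = 36.2353
d((8, -12), (-13, -20)) = 22.4722
d((8, -12), (-7, -18)) = 16.1555
d((8, -12), (6, -4)) = 8.2462
d((-20, 11), (-13, -20)) = 31.7805
d((-20, 11), (-7, -18)) = 31.7805
d((-20, 11), (6, -4)) = 30.0167
d((-13, -20), (-7, -18)) = 6.3246 <-- minimum
d((-13, -20), (6, -4)) = 24.8395
d((-7, -18), (6, -4)) = 19.105

Closest pair: (-13, -20) and (-7, -18) with distance 6.3246

The closest pair is (-13, -20) and (-7, -18) with Euclidean distance 6.3246. For 7 points, brute-force pairwise comparison is shown above. For large n, the divide-and-conquer algorithm (sort by x, recurse on halves, check the dividing strip) achieves O(n log n).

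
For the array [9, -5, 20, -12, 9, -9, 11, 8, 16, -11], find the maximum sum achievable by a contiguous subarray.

Using Kadane's algorithm on [9, -5, 20, -12, 9, -9, 11, 8, 16, -11]:

Scanning through the array:
Position 1 (value -5): max_ending_here = 4, max_so_far = 9
Position 2 (value 20): max_ending_here = 24, max_so_far = 24
Position 3 (value -12): max_ending_here = 12, max_so_far = 24
Position 4 (value 9): max_ending_here = 21, max_so_far = 24
Position 5 (value -9): max_ending_here = 12, max_so_far = 24
Position 6 (value 11): max_ending_here = 23, max_so_far = 24
Position 7 (value 8): max_ending_here = 31, max_so_far = 31
Position 8 (value 16): max_ending_here = 47, max_so_far = 47
Position 9 (value -11): max_ending_here = 36, max_so_far = 47

Maximum subarray: [9, -5, 20, -12, 9, -9, 11, 8, 16]
Maximum sum: 47

The maximum subarray is [9, -5, 20, -12, 9, -9, 11, 8, 16] with sum 47. This subarray runs from index 0 to index 8.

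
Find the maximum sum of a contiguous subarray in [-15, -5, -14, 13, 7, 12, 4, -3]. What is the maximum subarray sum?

Using Kadane's algorithm on [-15, -5, -14, 13, 7, 12, 4, -3]:

Scanning through the array:
Position 1 (value -5): max_ending_here = -5, max_so_far = -5
Position 2 (value -14): max_ending_here = -14, max_so_far = -5
Position 3 (value 13): max_ending_here = 13, max_so_far = 13
Position 4 (value 7): max_ending_here = 20, max_so_far = 20
Position 5 (value 12): max_ending_here = 32, max_so_far = 32
Position 6 (value 4): max_ending_here = 36, max_so_far = 36
Position 7 (value -3): max_ending_here = 33, max_so_far = 36

Maximum subarray: [13, 7, 12, 4]
Maximum sum: 36

The maximum subarray is [13, 7, 12, 4] with sum 36. This subarray runs from index 3 to index 6.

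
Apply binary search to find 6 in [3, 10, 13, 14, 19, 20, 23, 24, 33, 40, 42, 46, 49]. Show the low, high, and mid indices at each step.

Binary search for 6 in [3, 10, 13, 14, 19, 20, 23, 24, 33, 40, 42, 46, 49]:

lo=0, hi=12, mid=6, arr[mid]=23 -> 23 > 6, search left half
lo=0, hi=5, mid=2, arr[mid]=13 -> 13 > 6, search left half
lo=0, hi=1, mid=0, arr[mid]=3 -> 3 < 6, search right half
lo=1, hi=1, mid=1, arr[mid]=10 -> 10 > 6, search left half
lo=1 > hi=0, target 6 not found

Binary search determines that 6 is not in the array after 4 comparisons. The search space was exhausted without finding the target.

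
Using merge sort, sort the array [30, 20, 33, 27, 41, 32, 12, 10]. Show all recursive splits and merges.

Merge sort trace:

Split: [30, 20, 33, 27, 41, 32, 12, 10] -> [30, 20, 33, 27] and [41, 32, 12, 10]
  Split: [30, 20, 33, 27] -> [30, 20] and [33, 27]
    Split: [30, 20] -> [30] and [20]
    Merge: [30] + [20] -> [20, 30]
    Split: [33, 27] -> [33] and [27]
    Merge: [33] + [27] -> [27, 33]
  Merge: [20, 30] + [27, 33] -> [20, 27, 30, 33]
  Split: [41, 32, 12, 10] -> [41, 32] and [12, 10]
    Split: [41, 32] -> [41] and [32]
    Merge: [41] + [32] -> [32, 41]
    Split: [12, 10] -> [12] and [10]
    Merge: [12] + [10] -> [10, 12]
  Merge: [32, 41] + [10, 12] -> [10, 12, 32, 41]
Merge: [20, 27, 30, 33] + [10, 12, 32, 41] -> [10, 12, 20, 27, 30, 32, 33, 41]

Final sorted array: [10, 12, 20, 27, 30, 32, 33, 41]

The merge sort proceeds by recursively splitting the array and merging sorted halves.
After all merges, the sorted array is [10, 12, 20, 27, 30, 32, 33, 41].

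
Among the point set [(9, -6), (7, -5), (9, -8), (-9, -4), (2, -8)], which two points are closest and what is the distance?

Computing all pairwise distances among 5 points:

d((9, -6), (7, -5)) = 2.2361
d((9, -6), (9, -8)) = 2.0 <-- minimum
d((9, -6), (-9, -4)) = 18.1108
d((9, -6), (2, -8)) = 7.2801
d((7, -5), (9, -8)) = 3.6056
d((7, -5), (-9, -4)) = 16.0312
d((7, -5), (2, -8)) = 5.831
d((9, -8), (-9, -4)) = 18.4391
d((9, -8), (2, -8)) = 7.0
d((-9, -4), (2, -8)) = 11.7047

Closest pair: (9, -6) and (9, -8) with distance 2.0

The closest pair is (9, -6) and (9, -8) with Euclidean distance 2.0. For 5 points, brute-force pairwise comparison is shown above. For large n, the divide-and-conquer algorithm (sort by x, recurse on halves, check the dividing strip) achieves O(n log n).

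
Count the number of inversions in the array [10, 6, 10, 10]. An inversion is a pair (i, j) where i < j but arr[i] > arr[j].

Finding inversions in [10, 6, 10, 10]:

(0, 1): arr[0]=10 > arr[1]=6

Total inversions: 1

The array has 1 inversion(s): (0,1). Each pair (i,j) satisfies i < j and arr[i] > arr[j].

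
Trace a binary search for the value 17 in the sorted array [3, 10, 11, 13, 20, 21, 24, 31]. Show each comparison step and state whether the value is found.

Binary search for 17 in [3, 10, 11, 13, 20, 21, 24, 31]:

lo=0, hi=7, mid=3, arr[mid]=13 -> 13 < 17, search right half
lo=4, hi=7, mid=5, arr[mid]=21 -> 21 > 17, search left half
lo=4, hi=4, mid=4, arr[mid]=20 -> 20 > 17, search left half
lo=4 > hi=3, target 17 not found

Binary search determines that 17 is not in the array after 3 comparisons. The search space was exhausted without finding the target.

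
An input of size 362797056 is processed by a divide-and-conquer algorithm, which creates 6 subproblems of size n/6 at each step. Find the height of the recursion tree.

For divide and conquer with division factor 6:

Problem sizes at each level:
Level 0: 362797056
Level 1: 60466176
Level 2: 10077696
Level 3: 1679616
Level 4: 279936
Level 5: 46656
Level 6: 7776
Level 7: 1296
Level 8: 216
Level 9: 36
Level 10: 6
Level 11: 1

The root is level 0 and the size-1 base case is level 11 (the tree spans levels 0 through 11, i.e. 12 levels counting the root), so the depth is the number of divisions: log_6(362797056) = 11

The recursion tree depth is log_6(362797056) = 11. At each level, the problem size is divided by 6, so it takes 11 divisions to reduce to a base case of size 1. The algorithm makes 6 recursive calls at each level.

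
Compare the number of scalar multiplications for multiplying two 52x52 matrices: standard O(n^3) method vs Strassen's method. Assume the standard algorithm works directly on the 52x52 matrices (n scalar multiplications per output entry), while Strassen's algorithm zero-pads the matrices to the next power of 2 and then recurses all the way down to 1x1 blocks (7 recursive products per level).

Matrix multiplication for 52x52 matrices:

Strassen's algorithm requires power-of-2 dimensions. Pad 52x52 to 64x64 (next power of 2).

Standard algorithm: 52^3 = 140608 multiplications
Strassen's algorithm: 7^(log2(64)) = 7^6 = 117649 multiplications
Savings: 140608 - 117649 = 22959 multiplications

Standard: 140608 multiplications (52^3). Strassen: 117649 multiplications (7^6, after padding to 64x64). Strassen reduces 8 recursive multiplications to 7 at each level.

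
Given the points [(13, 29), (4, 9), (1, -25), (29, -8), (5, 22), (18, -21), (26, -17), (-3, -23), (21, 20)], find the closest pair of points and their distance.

Computing all pairwise distances among 9 points:

d((13, 29), (4, 9)) = 21.9317
d((13, 29), (1, -25)) = 55.3173
d((13, 29), (29, -8)) = 40.3113
d((13, 29), (5, 22)) = 10.6301
d((13, 29), (18, -21)) = 50.2494
d((13, 29), (26, -17)) = 47.8017
d((13, 29), (-3, -23)) = 54.4059
d((13, 29), (21, 20)) = 12.0416
d((4, 9), (1, -25)) = 34.1321
d((4, 9), (29, -8)) = 30.2324
d((4, 9), (5, 22)) = 13.0384
d((4, 9), (18, -21)) = 33.1059
d((4, 9), (26, -17)) = 34.0588
d((4, 9), (-3, -23)) = 32.7567
d((4, 9), (21, 20)) = 20.2485
d((1, -25), (29, -8)) = 32.7567
d((1, -25), (5, 22)) = 47.1699
d((1, -25), (18, -21)) = 17.4642
d((1, -25), (26, -17)) = 26.2488
d((1, -25), (-3, -23)) = 4.4721 <-- minimum
d((1, -25), (21, 20)) = 49.2443
d((29, -8), (5, 22)) = 38.4187
d((29, -8), (18, -21)) = 17.0294
d((29, -8), (26, -17)) = 9.4868
d((29, -8), (-3, -23)) = 35.3412
d((29, -8), (21, 20)) = 29.1204
d((5, 22), (18, -21)) = 44.9222
d((5, 22), (26, -17)) = 44.2945
d((5, 22), (-3, -23)) = 45.7056
d((5, 22), (21, 20)) = 16.1245
d((18, -21), (26, -17)) = 8.9443
d((18, -21), (-3, -23)) = 21.095
d((18, -21), (21, 20)) = 41.1096
d((26, -17), (-3, -23)) = 29.6142
d((26, -17), (21, 20)) = 37.3363
d((-3, -23), (21, 20)) = 49.2443

Closest pair: (1, -25) and (-3, -23) with distance 4.4721

The closest pair is (1, -25) and (-3, -23) with Euclidean distance 4.4721. For 9 points, brute-force pairwise comparison is shown above. For large n, the divide-and-conquer algorithm (sort by x, recurse on halves, check the dividing strip) achieves O(n log n).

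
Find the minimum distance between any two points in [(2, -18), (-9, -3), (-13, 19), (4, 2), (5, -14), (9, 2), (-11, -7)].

Computing all pairwise distances among 7 points:

d((2, -18), (-9, -3)) = 18.6011
d((2, -18), (-13, 19)) = 39.9249
d((2, -18), (4, 2)) = 20.0998
d((2, -18), (5, -14)) = 5.0
d((2, -18), (9, 2)) = 21.1896
d((2, -18), (-11, -7)) = 17.0294
d((-9, -3), (-13, 19)) = 22.3607
d((-9, -3), (4, 2)) = 13.9284
d((-9, -3), (5, -14)) = 17.8045
d((-9, -3), (9, 2)) = 18.6815
d((-9, -3), (-11, -7)) = 4.4721 <-- minimum
d((-13, 19), (4, 2)) = 24.0416
d((-13, 19), (5, -14)) = 37.5899
d((-13, 19), (9, 2)) = 27.8029
d((-13, 19), (-11, -7)) = 26.0768
d((4, 2), (5, -14)) = 16.0312
d((4, 2), (9, 2)) = 5.0
d((4, 2), (-11, -7)) = 17.4929
d((5, -14), (9, 2)) = 16.4924
d((5, -14), (-11, -7)) = 17.4642
d((9, 2), (-11, -7)) = 21.9317

Closest pair: (-9, -3) and (-11, -7) with distance 4.4721

The closest pair is (-9, -3) and (-11, -7) with Euclidean distance 4.4721. For 7 points, brute-force pairwise comparison is shown above. For large n, the divide-and-conquer algorithm (sort by x, recurse on halves, check the dividing strip) achieves O(n log n).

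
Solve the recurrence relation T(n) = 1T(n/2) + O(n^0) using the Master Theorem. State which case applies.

Master Theorem for T(n) = 1T(n/2) + O(n^0):

a = 1, b = 2, c = 0
log_b(a) = log_2(1) = 0.0000

Case 2: c = 0 = log_2(1) = 0.0000
T(n) = O(n^0 log n) = O(log n)

For T(n) = 1T(n/2) + O(n^0): log_2(1) = 0.0000. This is Case 2 of the Master Theorem (c = log_b(a), equal work at all levels), giving O(log n).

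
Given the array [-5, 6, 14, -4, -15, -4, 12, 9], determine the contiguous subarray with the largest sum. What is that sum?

Using Kadane's algorithm on [-5, 6, 14, -4, -15, -4, 12, 9]:

Scanning through the array:
Position 1 (value 6): max_ending_here = 6, max_so_far = 6
Position 2 (value 14): max_ending_here = 20, max_so_far = 20
Position 3 (value -4): max_ending_here = 16, max_so_far = 20
Position 4 (value -15): max_ending_here = 1, max_so_far = 20
Position 5 (value -4): max_ending_here = -3, max_so_far = 20
Position 6 (value 12): max_ending_here = 12, max_so_far = 20
Position 7 (value 9): max_ending_here = 21, max_so_far = 21

Maximum subarray: [12, 9]
Maximum sum: 21

The maximum subarray is [12, 9] with sum 21. This subarray runs from index 6 to index 7.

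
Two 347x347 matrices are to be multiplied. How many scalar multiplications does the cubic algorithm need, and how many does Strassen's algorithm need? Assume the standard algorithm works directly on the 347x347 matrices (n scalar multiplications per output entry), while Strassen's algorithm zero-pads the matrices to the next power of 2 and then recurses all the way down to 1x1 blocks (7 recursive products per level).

Matrix multiplication for 347x347 matrices:

Strassen's algorithm requires power-of-2 dimensions. Pad 347x347 to 512x512 (next power of 2).

Standard algorithm: 347^3 = 41781923 multiplications
Strassen's algorithm: 7^(log2(512)) = 7^9 = 40353607 multiplications
Savings: 41781923 - 40353607 = 1428316 multiplications

Standard: 41781923 multiplications (347^3). Strassen: 40353607 multiplications (7^9, after padding to 512x512). Strassen reduces 8 recursive multiplications to 7 at each level.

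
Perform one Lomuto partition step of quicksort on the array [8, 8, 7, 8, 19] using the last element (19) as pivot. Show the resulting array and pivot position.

Lomuto partition with pivot = 19:

Initial array: [8, 8, 7, 8, 19]

arr[0]=8 <= 19: swap with position 0, array becomes [8, 8, 7, 8, 19]
arr[1]=8 <= 19: swap with position 1, array becomes [8, 8, 7, 8, 19]
arr[2]=7 <= 19: swap with position 2, array becomes [8, 8, 7, 8, 19]
arr[3]=8 <= 19: swap with position 3, array becomes [8, 8, 7, 8, 19]

Place pivot at position 4: [8, 8, 7, 8, 19]
Pivot position: 4

After partitioning with pivot 19, the array becomes [8, 8, 7, 8, 19]. The pivot is placed at index 4. All elements to the left of the pivot are <= 19, and all elements to the right are > 19.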